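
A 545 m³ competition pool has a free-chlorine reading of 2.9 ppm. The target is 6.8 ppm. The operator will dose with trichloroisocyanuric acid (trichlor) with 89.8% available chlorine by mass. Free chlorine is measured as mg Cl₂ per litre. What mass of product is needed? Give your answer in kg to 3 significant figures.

Volume: 545 m³ = 545,000 L.
Chlorine deficit: 6.8 − 2.9 = 3.9 ppm = 3.9 mg/L as Cl₂.
Cl₂ equivalent needed: 3.9 mg/L × 545,000 L = 2,126,000 mg = 2126 g.
Product at 89.8% available chlorine: 2126 / 0.898 = 2367 g.

2.37 kg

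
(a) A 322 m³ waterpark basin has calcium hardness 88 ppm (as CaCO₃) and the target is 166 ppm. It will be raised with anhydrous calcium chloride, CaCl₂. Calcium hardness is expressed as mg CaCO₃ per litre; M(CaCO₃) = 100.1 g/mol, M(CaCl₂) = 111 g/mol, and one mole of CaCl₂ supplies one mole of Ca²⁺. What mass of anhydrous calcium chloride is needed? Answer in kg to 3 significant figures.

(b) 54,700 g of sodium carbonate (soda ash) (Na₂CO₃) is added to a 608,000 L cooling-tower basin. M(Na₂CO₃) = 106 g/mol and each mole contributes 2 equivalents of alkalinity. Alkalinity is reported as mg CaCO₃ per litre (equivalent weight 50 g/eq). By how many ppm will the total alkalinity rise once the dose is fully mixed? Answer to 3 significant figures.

(a) 27.9 kg; (b) 84.9 ppm

(a) Volume: 322 m³ = 322,000 L.
(a) Hardness to add: (166 − 88) = 78 mg/L as CaCO₃ × 322,000 L = 25,120 g as CaCO₃.
(a) Moles of Ca²⁺ (1 mol Ca²⁺ ≡ 1 mol CaCO₃): 25,120 / 100.1 g/mol = 250.9 mol.
(a) Mass of CaCl₂: 250.9 × 111 = 27,850 g.

(b) Moles of Na₂CO₃: 54,700 g ÷ 106 g/mol = 516 mol → 1032 eq of alkalinity.
(b) As CaCO₃: 1032 eq × 50 g/eq = 51,600 g.
(b) Rise: 51,600 g / 608,000 L × 1000 = 84.87 mg/L.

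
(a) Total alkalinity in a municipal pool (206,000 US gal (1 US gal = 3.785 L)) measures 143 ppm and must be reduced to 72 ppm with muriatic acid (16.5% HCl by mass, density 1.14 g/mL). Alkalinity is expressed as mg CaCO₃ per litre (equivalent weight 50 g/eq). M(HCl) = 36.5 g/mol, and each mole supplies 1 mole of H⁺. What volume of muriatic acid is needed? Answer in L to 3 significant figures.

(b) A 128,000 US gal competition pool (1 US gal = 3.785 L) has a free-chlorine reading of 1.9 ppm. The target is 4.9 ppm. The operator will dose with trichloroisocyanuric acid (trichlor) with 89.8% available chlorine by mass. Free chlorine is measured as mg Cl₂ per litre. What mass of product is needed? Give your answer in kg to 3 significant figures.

(a) 215 L; (b) 1.62 kg

(a) Volume: 206,000 US gal × 3.785 L/gal = 779,710 L.
(a) Alkalinity to neutralize: (143 − 72) = 71 mg/L as CaCO₃ × 779,710 L = 55,360 g as CaCO₃.
(a) Equivalents of H⁺ required: 55,360 ÷ 50 g/eq = 1107 eq = 1107 mol HCl.
(a) Mass of HCl: 1107 × 36.5 = 40,410 g.
(a) Mass of 16.5% solution: 40,410 / 0.165 = 244,900 g.
(a) Volume: 244,900 g ÷ 1.14 g/mL = 214,800 mL.

(b) Volume: 128,000 US gal × 3.785 L/gal = 484,480 L.
(b) Chlorine deficit: 4.9 − 1.9 = 3 ppm = 3 mg/L as Cl₂.
(b) Cl₂ equivalent needed: 3 mg/L × 484,480 L = 1,453,000 mg = 1453 g.
(b) Product at 89.8% available chlorine: 1453 / 0.898 = 1619 g.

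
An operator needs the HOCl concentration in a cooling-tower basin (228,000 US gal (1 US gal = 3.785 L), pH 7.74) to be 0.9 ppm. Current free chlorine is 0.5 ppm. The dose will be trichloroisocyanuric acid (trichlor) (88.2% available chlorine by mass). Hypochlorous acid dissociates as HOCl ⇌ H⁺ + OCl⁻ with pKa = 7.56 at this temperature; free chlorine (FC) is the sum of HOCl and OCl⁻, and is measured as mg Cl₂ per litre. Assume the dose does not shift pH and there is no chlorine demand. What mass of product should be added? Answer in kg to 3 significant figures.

1.72 kg

Volume: 228,000 US gal × 3.785 L/gal = 862,980 L.
[OCl⁻]/[HOCl] = 10^(pH − pKa) = 10^(7.74 − 7.56) = 1.514; fraction as HOCl = 1/(1 + 1.514) = 0.3978.
Free chlorine required for 0.9 ppm HOCl: 0.9 / 0.3978 = 2.262 ppm.
FC to add: 2.262 − 0.5 = 1.762 mg/L as Cl₂.
Cl₂ equivalent: 1.762 mg/L × 862,980 L = 1521 g.
Product at 88.2% available Cl: 1521 / 0.882 = 1724 g.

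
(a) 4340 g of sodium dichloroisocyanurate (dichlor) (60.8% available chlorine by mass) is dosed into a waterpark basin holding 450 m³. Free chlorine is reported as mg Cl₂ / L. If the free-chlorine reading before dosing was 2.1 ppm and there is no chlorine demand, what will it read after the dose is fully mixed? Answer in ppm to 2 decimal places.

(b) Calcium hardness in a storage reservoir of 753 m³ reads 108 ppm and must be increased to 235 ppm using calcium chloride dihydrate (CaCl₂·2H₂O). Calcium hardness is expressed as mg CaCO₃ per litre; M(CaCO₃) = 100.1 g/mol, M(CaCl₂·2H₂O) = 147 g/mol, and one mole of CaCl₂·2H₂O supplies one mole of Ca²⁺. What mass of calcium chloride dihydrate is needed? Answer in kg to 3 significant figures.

(a) 7.96 ppm; (b) 140 kg

(a) Volume: 450 m³ = 450,000 L.
(a) Available chlorine delivered: 4340 g × 0.608 = 2639 g as Cl₂.
(a) Concentration rise: 2639 g / 450,000 L = 5.864 mg/L = 5.86 ppm.
(a) Final FC: 2.1 + 5.86 = 7.96 ppm.

(b) Volume: 753 m³ = 753,000 L.
(b) Hardness to add: (235 − 108) = 127 mg/L as CaCO₃ × 753,000 L = 95,630 g as CaCO₃.
(b) Moles of Ca²⁺ (1 mol Ca²⁺ ≡ 1 mol CaCO₃): 95,630 / 100.1 g/mol = 955.4 mol.
(b) Mass of CaCl₂·2H₂O: 955.4 × 147 = 140,400 g.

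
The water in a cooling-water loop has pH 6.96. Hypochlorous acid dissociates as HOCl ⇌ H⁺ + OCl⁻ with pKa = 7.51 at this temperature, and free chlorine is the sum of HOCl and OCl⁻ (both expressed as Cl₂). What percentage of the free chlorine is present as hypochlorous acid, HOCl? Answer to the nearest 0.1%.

78.0%

[OCl⁻]/[HOCl] = 10^(pH − pKa) = 10^(6.96 − 7.51) = 10^-0.55 = 0.2818.
Fraction as HOCl = 1 / (1 + 0.2818) = 0.7801.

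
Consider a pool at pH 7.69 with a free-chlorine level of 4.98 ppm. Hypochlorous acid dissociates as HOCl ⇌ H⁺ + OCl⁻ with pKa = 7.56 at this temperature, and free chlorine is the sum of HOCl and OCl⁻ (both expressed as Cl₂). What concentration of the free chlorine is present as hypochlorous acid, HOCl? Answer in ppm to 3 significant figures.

[OCl⁻]/[HOCl] = 10^(pH − pKa) = 10^(7.69 − 7.56) = 10^0.13 = 1.349.
Fraction as HOCl = 1 / (1 + 1.349) = 0.4257.
HOCl = 0.4257 × 4.98 ppm = 2.12 ppm.

2.12 ppm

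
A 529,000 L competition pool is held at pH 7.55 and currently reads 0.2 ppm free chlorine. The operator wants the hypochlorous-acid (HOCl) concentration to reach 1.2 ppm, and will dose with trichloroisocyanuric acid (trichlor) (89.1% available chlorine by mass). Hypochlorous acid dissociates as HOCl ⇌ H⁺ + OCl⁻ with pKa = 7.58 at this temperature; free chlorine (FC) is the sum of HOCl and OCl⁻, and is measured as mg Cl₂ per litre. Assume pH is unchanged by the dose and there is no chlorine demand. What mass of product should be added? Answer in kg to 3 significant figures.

[OCl⁻]/[HOCl] = 10^(pH − pKa) = 10^(7.55 − 7.58) = 0.9333; fraction as HOCl = 1/(1 + 0.9333) = 0.5173.
Free chlorine required for 1.2 ppm HOCl: 1.2 / 0.5173 = 2.32 ppm.
FC to add: 2.32 − 0.2 = 2.12 mg/L as Cl₂.
Cl₂ equivalent: 2.12 mg/L × 529,000 L = 1121 g.
Product at 89.1% available Cl: 1121 / 0.891 = 1259 g.

1.26 kg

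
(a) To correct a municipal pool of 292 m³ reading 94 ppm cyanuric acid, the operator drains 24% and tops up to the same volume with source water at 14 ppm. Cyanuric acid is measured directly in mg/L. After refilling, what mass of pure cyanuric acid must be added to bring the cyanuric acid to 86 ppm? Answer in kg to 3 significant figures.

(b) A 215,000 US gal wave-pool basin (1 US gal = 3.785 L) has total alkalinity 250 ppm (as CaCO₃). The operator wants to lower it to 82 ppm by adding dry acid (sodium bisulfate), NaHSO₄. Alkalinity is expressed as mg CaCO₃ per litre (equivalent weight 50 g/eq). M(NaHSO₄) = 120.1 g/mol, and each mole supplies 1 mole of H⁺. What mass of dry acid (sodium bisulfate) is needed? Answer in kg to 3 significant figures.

(a) 3.27 kg; (b) 328 kg

(a) Volume: 292 m³ = 292,000 L.
(a) After draining 24% and refilling: 94 × 0.76 + 14 × 0.24 = 74.8 ppm.
(a) Deficit to target: 86 − 74.8 = 11.2 mg/L.
(a) Mass: 11.2 mg/L × 292,000 L = 3270 g cyanuric acid.

(b) Volume: 215,000 US gal × 3.785 L/gal = 813,775 L.
(b) Alkalinity to neutralize: (250 − 82) = 168 mg/L as CaCO₃ × 813,775 L = 136,700 g as CaCO₃.
(b) Equivalents of H⁺ required: 136,700 ÷ 50 g/eq = 2734 eq = 2734 mol NaHSO₄.
(b) Mass of NaHSO₄: 2734 × 120.1 = 328,400 g.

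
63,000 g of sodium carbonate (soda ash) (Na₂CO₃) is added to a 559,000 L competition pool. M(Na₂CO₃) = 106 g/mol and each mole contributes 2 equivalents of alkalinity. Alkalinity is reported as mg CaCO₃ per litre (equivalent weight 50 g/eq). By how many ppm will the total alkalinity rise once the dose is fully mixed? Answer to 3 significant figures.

106 ppm

Moles of Na₂CO₃: 63,000 g ÷ 106 g/mol = 594.3 mol → 1189 eq of alkalinity.
As CaCO₃: 1189 eq × 50 g/eq = 59,430 g.
Rise: 59,430 g / 559,000 L × 1000 = 106.3 mg/L.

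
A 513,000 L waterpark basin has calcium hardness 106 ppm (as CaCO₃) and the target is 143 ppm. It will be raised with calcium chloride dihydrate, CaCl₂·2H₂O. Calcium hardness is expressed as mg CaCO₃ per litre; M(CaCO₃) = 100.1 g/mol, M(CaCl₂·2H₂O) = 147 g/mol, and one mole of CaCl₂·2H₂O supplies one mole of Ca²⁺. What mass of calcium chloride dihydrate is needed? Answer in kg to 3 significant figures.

Hardness to add: (143 − 106) = 37 mg/L as CaCO₃ × 513,000 L = 18,980 g as CaCO₃.
Moles of Ca²⁺ (1 mol Ca²⁺ ≡ 1 mol CaCO₃): 18,980 / 100.1 g/mol = 189.6 mol.
Mass of CaCl₂·2H₂O: 189.6 × 147 = 27,870 g.

27.9 kg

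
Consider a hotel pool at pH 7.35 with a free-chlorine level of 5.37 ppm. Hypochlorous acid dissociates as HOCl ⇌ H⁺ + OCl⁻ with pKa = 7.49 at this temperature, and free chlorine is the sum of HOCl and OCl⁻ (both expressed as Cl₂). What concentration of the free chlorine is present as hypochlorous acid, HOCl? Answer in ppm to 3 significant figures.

3.11 ppm

[OCl⁻]/[HOCl] = 10^(pH − pKa) = 10^(7.35 − 7.49) = 10^-0.14 = 0.7244.
Fraction as HOCl = 1 / (1 + 0.7244) = 0.5799.
HOCl = 0.5799 × 5.37 ppm = 3.114 ppm.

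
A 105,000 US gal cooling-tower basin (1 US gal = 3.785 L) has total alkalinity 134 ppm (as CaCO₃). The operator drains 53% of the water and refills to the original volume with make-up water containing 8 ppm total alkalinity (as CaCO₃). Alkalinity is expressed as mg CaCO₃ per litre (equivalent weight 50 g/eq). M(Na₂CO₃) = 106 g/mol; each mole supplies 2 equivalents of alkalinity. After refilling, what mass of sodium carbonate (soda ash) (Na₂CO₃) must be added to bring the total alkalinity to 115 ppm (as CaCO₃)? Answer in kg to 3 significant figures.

20.1 kg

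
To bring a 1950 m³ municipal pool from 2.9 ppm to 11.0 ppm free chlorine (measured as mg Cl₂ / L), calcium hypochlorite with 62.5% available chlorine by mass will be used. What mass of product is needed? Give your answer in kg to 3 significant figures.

25.3 kg

Volume: 1950 m³ = 1,950,000 L.
Chlorine deficit: 11.0 − 2.9 = 8.1 ppm = 8.1 mg/L as Cl₂.
Cl₂ equivalent needed: 8.1 mg/L × 1,950,000 L = 15,800,000 mg = 15,800 g.
Product at 62.5% available chlorine: 15,800 / 0.625 = 25,270 g.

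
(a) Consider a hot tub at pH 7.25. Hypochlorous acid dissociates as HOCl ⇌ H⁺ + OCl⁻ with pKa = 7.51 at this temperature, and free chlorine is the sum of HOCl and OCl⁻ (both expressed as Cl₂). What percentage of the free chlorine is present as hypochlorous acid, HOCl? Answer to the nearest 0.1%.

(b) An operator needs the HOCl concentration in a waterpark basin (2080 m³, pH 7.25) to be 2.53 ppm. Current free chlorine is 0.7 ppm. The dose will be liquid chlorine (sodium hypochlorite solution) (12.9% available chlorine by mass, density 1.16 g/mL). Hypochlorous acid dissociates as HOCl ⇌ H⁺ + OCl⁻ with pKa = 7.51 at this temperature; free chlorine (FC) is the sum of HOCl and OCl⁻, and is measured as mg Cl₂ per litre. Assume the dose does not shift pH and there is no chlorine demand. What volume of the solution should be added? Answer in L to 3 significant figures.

(a) 64.5%; (b) 44.8 L

(a) [OCl⁻]/[HOCl] = 10^(pH − pKa) = 10^(7.25 − 7.51) = 10^-0.26 = 0.5495.
(a) Fraction as HOCl = 1 / (1 + 0.5495) = 0.6454.

(b) Volume: 2080 m³ = 2,080,000 L.
(b) [OCl⁻]/[HOCl] = 10^(pH − pKa) = 10^(7.25 − 7.51) = 0.5495; fraction as HOCl = 1/(1 + 0.5495) = 0.6454.
(b) Free chlorine required for 2.53 ppm HOCl: 2.53 / 0.6454 = 3.92 ppm.
(b) FC to add: 3.92 − 0.7 = 3.22 mg/L as Cl₂.
(b) Cl₂ equivalent: 3.22 mg/L × 2,080,000 L = 6698 g.
(b) Product at 12.9% available Cl: 6698 / 0.129 = 51,920 g.
(b) Volume: 51,920 g ÷ 1.16 g/mL = 44,760 mL.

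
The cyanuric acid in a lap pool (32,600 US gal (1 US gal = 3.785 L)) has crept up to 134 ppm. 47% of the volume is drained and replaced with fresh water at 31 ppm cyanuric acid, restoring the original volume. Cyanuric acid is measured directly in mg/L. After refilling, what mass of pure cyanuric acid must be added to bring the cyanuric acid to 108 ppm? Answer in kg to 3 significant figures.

Volume: 32,600 US gal × 3.785 L/gal = 123,391 L.
After draining 47% and refilling: 134 × 0.53 + 31 × 0.47 = 85.59 ppm.
Deficit to target: 108 − 85.59 = 22.41 mg/L.
Mass: 22.41 mg/L × 123,391 L = 2765 g cyanuric acid.

2.77 kg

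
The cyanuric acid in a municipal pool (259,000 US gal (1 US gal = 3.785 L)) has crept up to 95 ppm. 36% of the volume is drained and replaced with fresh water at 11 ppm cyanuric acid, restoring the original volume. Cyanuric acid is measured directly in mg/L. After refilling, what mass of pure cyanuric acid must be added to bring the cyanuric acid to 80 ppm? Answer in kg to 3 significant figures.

Volume: 259,000 US gal × 3.785 L/gal = 980,315 L.
After draining 36% and refilling: 95 × 0.64 + 11 × 0.36 = 64.76 ppm.
Deficit to target: 80 − 64.76 = 15.24 mg/L.
Mass: 15.24 mg/L × 980,315 L = 14,940 g cyanuric acid.

14.9 kg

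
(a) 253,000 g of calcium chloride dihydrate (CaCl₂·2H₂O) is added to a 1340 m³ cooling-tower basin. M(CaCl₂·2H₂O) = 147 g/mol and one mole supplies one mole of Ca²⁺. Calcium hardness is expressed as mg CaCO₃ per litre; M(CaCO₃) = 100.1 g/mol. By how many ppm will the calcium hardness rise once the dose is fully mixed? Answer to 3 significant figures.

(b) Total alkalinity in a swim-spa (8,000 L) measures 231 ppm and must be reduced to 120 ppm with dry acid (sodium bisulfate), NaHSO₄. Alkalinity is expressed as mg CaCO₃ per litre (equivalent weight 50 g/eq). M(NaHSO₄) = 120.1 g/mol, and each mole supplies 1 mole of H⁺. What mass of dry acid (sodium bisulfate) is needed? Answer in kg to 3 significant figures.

(a) 129 ppm; (b) 2.13 kg

(a) Volume: 1340 m³ = 1,340,000 L.
(a) Moles of Ca²⁺: 253,000 g ÷ 147 g/mol = 1721 mol.
(a) As CaCO₃: 1721 mol × 100.1 g/mol = 172,300 g.
(a) Rise: 172,300 g / 1,340,000 L × 1000 = 128.6 mg/L.

(b) Alkalinity to neutralize: (231 − 120) = 111 mg/L as CaCO₃ × 8,000 L = 888 g as CaCO₃.
(b) Equivalents of H⁺ required: 888 ÷ 50 g/eq = 17.76 eq = 17.76 mol NaHSO₄.
(b) Mass of NaHSO₄: 17.76 × 120.1 = 2133 g.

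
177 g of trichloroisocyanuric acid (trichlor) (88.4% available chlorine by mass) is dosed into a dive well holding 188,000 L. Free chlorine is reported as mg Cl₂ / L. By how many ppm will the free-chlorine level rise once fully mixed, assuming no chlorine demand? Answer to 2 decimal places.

0.83 ppm

Available chlorine delivered: 177 g × 0.884 = 156.5 g as Cl₂.
Concentration rise: 156.5 g / 188,000 L = 0.8323 mg/L = 0.83 ppm.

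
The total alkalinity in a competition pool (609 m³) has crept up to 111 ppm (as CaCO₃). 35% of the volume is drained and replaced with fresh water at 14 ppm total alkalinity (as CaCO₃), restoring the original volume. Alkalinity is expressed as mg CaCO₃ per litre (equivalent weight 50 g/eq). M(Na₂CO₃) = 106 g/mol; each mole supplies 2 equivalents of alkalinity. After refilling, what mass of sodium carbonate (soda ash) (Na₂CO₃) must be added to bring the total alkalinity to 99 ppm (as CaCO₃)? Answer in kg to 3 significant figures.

14.2 kg

Volume: 609 m³ = 609,000 L.
After draining 35% and refilling: 111 × 0.65 + 14 × 0.35 = 77.05 ppm.
Deficit to target: 99 − 77.05 = 21.95 mg/L.
As CaCO₃: 21.95 mg/L × 609,000 L = 13,370 g; ÷ 50 g/eq ÷ 2 = 133.7 mol Na₂CO₃.
Mass: 133.7 × 106 = 14,170 g.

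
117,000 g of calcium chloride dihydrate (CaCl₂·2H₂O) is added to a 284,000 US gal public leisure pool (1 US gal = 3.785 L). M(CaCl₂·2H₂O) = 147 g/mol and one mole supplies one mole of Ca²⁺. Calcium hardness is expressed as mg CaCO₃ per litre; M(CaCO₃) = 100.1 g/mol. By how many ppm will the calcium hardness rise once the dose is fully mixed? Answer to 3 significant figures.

Volume: 284,000 US gal × 3.785 L/gal = 1,074,940 L.
Moles of Ca²⁺: 117,000 g ÷ 147 g/mol = 795.9 mol.
As CaCO₃: 795.9 mol × 100.1 g/mol = 79,670 g.
Rise: 79,670 g / 1,074,940 L × 1000 = 74.12 mg/L.

74.1 ppm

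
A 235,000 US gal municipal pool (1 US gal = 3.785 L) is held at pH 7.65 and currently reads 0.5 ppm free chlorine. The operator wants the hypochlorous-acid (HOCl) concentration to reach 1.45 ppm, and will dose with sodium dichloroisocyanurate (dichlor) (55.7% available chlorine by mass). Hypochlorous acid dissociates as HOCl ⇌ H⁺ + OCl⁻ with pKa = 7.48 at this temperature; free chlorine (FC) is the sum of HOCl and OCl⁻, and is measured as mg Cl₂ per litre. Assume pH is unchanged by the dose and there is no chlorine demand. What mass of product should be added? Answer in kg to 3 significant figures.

Volume: 235,000 US gal × 3.785 L/gal = 889,475 L.
[OCl⁻]/[HOCl] = 10^(pH − pKa) = 10^(7.65 − 7.48) = 1.479; fraction as HOCl = 1/(1 + 1.479) = 0.4034.
Free chlorine required for 1.45 ppm HOCl: 1.45 / 0.4034 = 3.595 ppm.
FC to add: 3.595 − 0.5 = 3.095 mg/L as Cl₂.
Cl₂ equivalent: 3.095 mg/L × 889,475 L = 2753 g.
Product at 55.7% available Cl: 2753 / 0.557 = 4942 g.

4.94 kg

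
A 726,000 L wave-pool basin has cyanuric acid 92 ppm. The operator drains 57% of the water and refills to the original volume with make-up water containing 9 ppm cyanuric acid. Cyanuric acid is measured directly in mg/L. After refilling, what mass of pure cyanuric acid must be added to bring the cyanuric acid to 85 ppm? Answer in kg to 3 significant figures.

29.3 kg

After draining 57% and refilling: 92 × 0.43 + 9 × 0.57 = 44.69 ppm.
Deficit to target: 85 − 44.69 = 40.31 mg/L.
Mass: 40.31 mg/L × 726,000 L = 29,270 g cyanuric acid.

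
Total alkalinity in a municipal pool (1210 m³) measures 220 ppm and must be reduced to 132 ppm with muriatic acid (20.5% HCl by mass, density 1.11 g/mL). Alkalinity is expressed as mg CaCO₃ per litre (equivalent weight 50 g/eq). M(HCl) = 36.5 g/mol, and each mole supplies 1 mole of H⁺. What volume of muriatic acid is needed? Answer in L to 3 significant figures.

Volume: 1210 m³ = 1,210,000 L.
Alkalinity to neutralize: (220 − 132) = 88 mg/L as CaCO₃ × 1,210,000 L = 106,500 g as CaCO₃.
Equivalents of H⁺ required: 106,500 ÷ 50 g/eq = 2130 eq = 2130 mol HCl.
Mass of HCl: 2130 × 36.5 = 77,730 g.
Mass of 20.5% solution: 77,730 / 0.205 = 379,200 g.
Volume: 379,200 g ÷ 1.11 g/mL = 341,600 mL.

342 L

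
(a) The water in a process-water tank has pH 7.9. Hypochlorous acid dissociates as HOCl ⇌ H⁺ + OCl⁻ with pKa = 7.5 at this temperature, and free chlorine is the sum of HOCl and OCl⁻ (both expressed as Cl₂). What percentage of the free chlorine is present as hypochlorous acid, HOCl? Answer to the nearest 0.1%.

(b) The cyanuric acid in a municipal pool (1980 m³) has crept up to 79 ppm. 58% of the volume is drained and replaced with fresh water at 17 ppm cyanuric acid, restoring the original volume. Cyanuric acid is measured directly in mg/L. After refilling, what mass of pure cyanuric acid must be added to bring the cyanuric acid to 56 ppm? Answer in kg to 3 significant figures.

(a) [OCl⁻]/[HOCl] = 10^(pH − pKa) = 10^(7.9 − 7.5) = 10^0.40 = 2.512.
(a) Fraction as HOCl = 1 / (1 + 2.512) = 0.2847.

(b) Volume: 1980 m³ = 1,980,000 L.
(b) After draining 58% and refilling: 79 × 0.42 + 17 × 0.58 = 43.04 ppm.
(b) Deficit to target: 56 − 43.04 = 12.96 mg/L.
(b) Mass: 12.96 mg/L × 1,980,000 L = 25,660 g cyanuric acid.

(a) 28.5%; (b) 25.7 kg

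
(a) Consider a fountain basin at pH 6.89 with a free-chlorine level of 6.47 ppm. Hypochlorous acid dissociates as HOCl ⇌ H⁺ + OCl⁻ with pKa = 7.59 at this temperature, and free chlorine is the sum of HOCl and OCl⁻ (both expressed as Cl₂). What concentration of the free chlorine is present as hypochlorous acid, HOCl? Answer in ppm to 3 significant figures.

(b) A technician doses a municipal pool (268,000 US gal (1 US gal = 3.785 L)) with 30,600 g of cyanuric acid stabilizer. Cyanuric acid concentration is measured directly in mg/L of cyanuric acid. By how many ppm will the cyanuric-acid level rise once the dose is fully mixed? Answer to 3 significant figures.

(a) [OCl⁻]/[HOCl] = 10^(pH − pKa) = 10^(6.89 − 7.59) = 10^-0.70 = 0.1995.
(a) Fraction as HOCl = 1 / (1 + 0.1995) = 0.8337.
(a) HOCl = 0.8337 × 6.47 ppm = 5.394 ppm.

(b) Volume: 268,000 US gal × 3.785 L/gal = 1,014,380 L.
(b) Rise: 30,600 g / 1,014,380 L × 1000 = 30.17 mg/L.

(a) 5.39 ppm; (b) 30.2 ppm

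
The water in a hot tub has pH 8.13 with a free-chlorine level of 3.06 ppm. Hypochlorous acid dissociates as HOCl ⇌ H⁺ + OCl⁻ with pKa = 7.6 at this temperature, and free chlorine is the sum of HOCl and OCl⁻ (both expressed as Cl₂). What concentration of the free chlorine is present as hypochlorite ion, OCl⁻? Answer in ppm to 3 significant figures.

2.36 ppm

[OCl⁻]/[HOCl] = 10^(pH − pKa) = 10^(8.13 − 7.6) = 10^0.53 = 3.388.
Fraction as HOCl = 1 / (1 + 3.388) = 0.2279.
OCl⁻ = (1 − 0.2279) × 3.06 ppm = 2.363 ppm.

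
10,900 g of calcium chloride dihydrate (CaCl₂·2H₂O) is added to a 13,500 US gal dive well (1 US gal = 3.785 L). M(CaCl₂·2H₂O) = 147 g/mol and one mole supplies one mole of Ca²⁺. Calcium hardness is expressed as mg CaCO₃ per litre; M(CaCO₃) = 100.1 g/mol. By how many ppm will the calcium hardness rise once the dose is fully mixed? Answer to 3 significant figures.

145 ppm

Volume: 13,500 US gal × 3.785 L/gal = 51,098 L.
Moles of Ca²⁺: 10,900 g ÷ 147 g/mol = 74.15 mol.
As CaCO₃: 74.15 mol × 100.1 g/mol = 7422 g.
Rise: 7422 g / 51,098 L × 1000 = 145.3 mg/L.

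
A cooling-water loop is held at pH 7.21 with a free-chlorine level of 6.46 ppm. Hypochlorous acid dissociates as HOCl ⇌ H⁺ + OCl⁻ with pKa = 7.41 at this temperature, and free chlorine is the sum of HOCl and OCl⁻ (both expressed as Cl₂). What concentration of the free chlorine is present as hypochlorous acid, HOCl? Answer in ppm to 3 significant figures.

[OCl⁻]/[HOCl] = 10^(pH − pKa) = 10^(7.21 − 7.41) = 10^-0.20 = 0.631.
Fraction as HOCl = 1 / (1 + 0.631) = 0.6131.
HOCl = 0.6131 × 6.46 ppm = 3.961 ppm.

3.96 ppm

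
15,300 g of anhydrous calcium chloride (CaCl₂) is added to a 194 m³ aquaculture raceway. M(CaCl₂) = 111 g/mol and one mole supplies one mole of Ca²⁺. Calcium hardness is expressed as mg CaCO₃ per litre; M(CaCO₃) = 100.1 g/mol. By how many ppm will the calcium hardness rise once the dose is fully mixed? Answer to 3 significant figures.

71.1 ppm

Volume: 194 m³ = 194,000 L.
Moles of Ca²⁺: 15,300 g ÷ 111 g/mol = 137.8 mol.
As CaCO₃: 137.8 mol × 100.1 g/mol = 13,800 g.
Rise: 13,800 g / 194,000 L × 1000 = 71.12 mg/L.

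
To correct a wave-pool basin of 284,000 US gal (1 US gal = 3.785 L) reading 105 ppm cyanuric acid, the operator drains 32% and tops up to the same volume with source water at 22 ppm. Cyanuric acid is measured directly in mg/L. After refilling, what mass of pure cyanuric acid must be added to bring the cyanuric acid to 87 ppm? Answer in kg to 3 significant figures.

9.20 kg

Volume: 284,000 US gal × 3.785 L/gal = 1,074,940 L.
After draining 32% and refilling: 105 × 0.68 + 22 × 0.32 = 78.44 ppm.
Deficit to target: 87 − 78.44 = 8.56 mg/L.
Mass: 8.56 mg/L × 1,074,940 L = 9201 g cyanuric acid.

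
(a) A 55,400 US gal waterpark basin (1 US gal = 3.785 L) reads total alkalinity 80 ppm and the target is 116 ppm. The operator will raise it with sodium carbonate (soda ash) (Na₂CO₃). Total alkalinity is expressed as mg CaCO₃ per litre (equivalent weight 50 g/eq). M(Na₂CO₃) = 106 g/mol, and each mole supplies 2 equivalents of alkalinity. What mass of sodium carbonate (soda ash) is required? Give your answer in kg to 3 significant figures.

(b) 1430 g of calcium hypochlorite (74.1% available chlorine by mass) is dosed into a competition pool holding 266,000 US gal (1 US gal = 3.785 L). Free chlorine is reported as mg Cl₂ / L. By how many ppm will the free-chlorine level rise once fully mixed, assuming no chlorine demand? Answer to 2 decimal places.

(a) Volume: 55,400 US gal × 3.785 L/gal = 209,689 L.
(a) Alkalinity to add: (116 − 80) = 36 mg/L as CaCO₃ × 209,689 L = 7549 g as CaCO₃.
(a) Equivalents: 7549 g ÷ 50 g/eq = 151 eq.
(a) Each mole of Na₂CO₃ supplies 2 eq, so 151 / 2 = 75.49 mol.
(a) Mass: 75.49 mol × 106 g/mol = 8002 g.

(b) Volume: 266,000 US gal × 3.785 L/gal = 1,006,810 L.
(b) Available chlorine delivered: 1430 g × 0.741 = 1060 g as Cl₂.
(b) Concentration rise: 1060 g / 1,006,810 L = 1.052 mg/L = 1.05 ppm.

(a) 8.00 kg; (b) 1.05 ppm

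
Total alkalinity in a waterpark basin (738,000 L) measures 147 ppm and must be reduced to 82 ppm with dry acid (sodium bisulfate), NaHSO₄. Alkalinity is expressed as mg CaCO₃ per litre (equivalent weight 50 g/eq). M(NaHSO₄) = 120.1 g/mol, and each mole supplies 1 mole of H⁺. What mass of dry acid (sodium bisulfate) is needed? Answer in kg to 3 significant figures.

115 kg

Alkalinity to neutralize: (147 − 82) = 65 mg/L as CaCO₃ × 738,000 L = 47,970 g as CaCO₃.
Equivalents of H⁺ required: 47,970 ÷ 50 g/eq = 959.4 eq = 959.4 mol NaHSO₄.
Mass of NaHSO₄: 959.4 × 120.1 = 115,200 g.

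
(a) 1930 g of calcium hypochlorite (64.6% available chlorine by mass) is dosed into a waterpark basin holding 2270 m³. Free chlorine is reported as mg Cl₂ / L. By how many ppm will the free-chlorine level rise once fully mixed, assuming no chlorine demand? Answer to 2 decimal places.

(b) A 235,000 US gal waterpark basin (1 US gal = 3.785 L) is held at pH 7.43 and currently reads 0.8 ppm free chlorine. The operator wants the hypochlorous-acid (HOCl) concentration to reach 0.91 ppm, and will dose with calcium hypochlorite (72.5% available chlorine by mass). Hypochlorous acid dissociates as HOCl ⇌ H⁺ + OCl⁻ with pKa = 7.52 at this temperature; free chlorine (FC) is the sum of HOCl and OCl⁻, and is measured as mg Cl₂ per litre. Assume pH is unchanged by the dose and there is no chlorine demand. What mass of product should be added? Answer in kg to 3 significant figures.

(a) 0.55 ppm; (b) 1.04 kg

(a) Volume: 2270 m³ = 2,270,000 L.
(a) Available chlorine delivered: 1930 g × 0.646 = 1247 g as Cl₂.
(a) Concentration rise: 1247 g / 2,270,000 L = 0.5492 mg/L = 0.55 ppm.

(b) Volume: 235,000 US gal × 3.785 L/gal = 889,475 L.
(b) [OCl⁻]/[HOCl] = 10^(pH − pKa) = 10^(7.43 − 7.52) = 0.8128; fraction as HOCl = 1/(1 + 0.8128) = 0.5516.
(b) Free chlorine required for 0.91 ppm HOCl: 0.91 / 0.5516 = 1.65 ppm.
(b) FC to add: 1.65 − 0.8 = 0.8497 mg/L as Cl₂.
(b) Cl₂ equivalent: 0.8497 mg/L × 889,475 L = 755.8 g.
(b) Product at 72.5% available Cl: 755.8 / 0.725 = 1042 g.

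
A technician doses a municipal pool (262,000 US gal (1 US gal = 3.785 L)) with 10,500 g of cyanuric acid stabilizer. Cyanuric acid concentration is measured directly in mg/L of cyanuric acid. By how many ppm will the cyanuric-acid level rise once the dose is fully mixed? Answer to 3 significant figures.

10.6 ppm

Volume: 262,000 US gal × 3.785 L/gal = 991,670 L.
Rise: 10,500 g / 991,670 L × 1000 = 10.59 mg/L.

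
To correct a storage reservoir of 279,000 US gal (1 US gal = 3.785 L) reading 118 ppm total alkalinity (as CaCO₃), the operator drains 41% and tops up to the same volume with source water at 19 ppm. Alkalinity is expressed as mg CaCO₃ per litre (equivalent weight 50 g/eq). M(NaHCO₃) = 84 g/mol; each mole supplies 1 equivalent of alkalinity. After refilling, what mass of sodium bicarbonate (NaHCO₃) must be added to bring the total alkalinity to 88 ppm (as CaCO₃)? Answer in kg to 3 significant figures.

18.8 kg

Volume: 279,000 US gal × 3.785 L/gal = 1,056,015 L.
After draining 41% and refilling: 118 × 0.59 + 19 × 0.41 = 77.41 ppm.
Deficit to target: 88 − 77.41 = 10.59 mg/L.
As CaCO₃: 10.59 mg/L × 1,056,015 L = 11,180 g; ÷ 50 g/eq ÷ 1 = 223.7 mol NaHCO₃.
Mass: 223.7 × 84 = 18,790 g.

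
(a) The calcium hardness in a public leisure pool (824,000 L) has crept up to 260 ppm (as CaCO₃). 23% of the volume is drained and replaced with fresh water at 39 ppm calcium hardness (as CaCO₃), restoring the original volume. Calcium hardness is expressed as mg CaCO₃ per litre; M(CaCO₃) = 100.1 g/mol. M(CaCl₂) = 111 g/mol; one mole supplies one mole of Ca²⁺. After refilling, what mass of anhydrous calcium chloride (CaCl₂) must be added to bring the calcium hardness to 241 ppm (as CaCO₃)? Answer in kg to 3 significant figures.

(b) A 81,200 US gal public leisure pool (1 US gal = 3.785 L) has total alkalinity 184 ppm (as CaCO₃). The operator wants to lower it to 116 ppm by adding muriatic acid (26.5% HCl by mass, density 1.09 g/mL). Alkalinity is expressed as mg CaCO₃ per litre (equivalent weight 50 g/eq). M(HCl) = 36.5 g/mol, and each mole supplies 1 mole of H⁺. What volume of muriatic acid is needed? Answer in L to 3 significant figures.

(a) 29.1 kg; (b) 52.8 L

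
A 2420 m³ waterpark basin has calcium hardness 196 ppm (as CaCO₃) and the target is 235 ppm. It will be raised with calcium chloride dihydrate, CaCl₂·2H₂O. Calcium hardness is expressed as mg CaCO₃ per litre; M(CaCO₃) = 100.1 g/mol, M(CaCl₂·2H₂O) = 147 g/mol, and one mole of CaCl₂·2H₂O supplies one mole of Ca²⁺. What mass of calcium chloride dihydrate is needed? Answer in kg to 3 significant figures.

139 kg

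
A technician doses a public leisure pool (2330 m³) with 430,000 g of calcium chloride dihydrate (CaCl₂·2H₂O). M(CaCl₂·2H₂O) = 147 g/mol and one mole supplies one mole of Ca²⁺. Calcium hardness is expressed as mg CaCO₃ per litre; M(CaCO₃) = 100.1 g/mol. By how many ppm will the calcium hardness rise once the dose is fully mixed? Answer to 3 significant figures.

Volume: 2330 m³ = 2,330,000 L.
Moles of Ca²⁺: 430,000 g ÷ 147 g/mol = 2925 mol.
As CaCO₃: 2925 mol × 100.1 g/mol = 292,800 g.
Rise: 292,800 g / 2,330,000 L × 1000 = 125.7 mg/L.

126 ppm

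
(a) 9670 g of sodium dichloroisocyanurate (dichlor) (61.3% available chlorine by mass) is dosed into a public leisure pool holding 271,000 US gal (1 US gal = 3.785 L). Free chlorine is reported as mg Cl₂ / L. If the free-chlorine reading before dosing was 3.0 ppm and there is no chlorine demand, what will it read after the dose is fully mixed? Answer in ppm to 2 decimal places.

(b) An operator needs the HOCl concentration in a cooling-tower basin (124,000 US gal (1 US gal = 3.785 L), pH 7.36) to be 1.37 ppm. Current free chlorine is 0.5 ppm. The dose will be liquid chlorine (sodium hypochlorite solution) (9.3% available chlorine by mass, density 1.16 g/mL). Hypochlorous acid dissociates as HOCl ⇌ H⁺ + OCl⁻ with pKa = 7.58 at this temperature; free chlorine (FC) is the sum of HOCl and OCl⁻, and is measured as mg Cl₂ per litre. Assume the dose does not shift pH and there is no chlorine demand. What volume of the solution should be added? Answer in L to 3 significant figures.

(a) 8.78 ppm; (b) 7.38 L

(a) Volume: 271,000 US gal × 3.785 L/gal = 1,025,735 L.
(a) Available chlorine delivered: 9670 g × 0.613 = 5928 g as Cl₂.
(a) Concentration rise: 5928 g / 1,025,735 L = 5.779 mg/L = 5.78 ppm.
(a) Final FC: 3.0 + 5.78 = 8.78 ppm.

(b) Volume: 124,000 US gal × 3.785 L/gal = 469,340 L.
(b) [OCl⁻]/[HOCl] = 10^(pH − pKa) = 10^(7.36 − 7.58) = 0.6026; fraction as HOCl = 1/(1 + 0.6026) = 0.624.
(b) Free chlorine required for 1.37 ppm HOCl: 1.37 / 0.624 = 2.196 ppm.
(b) FC to add: 2.196 − 0.5 = 1.696 mg/L as Cl₂.
(b) Cl₂ equivalent: 1.696 mg/L × 469,340 L = 795.8 g.
(b) Product at 9.3% available Cl: 795.8 / 0.093 = 8557 g.
(b) Volume: 8557 g ÷ 1.16 g/mL = 7376 mL.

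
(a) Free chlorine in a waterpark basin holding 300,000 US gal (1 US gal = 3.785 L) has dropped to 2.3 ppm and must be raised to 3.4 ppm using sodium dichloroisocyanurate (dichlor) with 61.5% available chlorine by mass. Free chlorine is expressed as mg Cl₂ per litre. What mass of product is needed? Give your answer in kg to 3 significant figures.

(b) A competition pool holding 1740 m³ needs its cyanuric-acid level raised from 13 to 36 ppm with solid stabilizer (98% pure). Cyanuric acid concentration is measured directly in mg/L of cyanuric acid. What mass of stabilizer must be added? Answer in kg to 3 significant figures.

(a) 2.03 kg; (b) 40.8 kg

(a) Volume: 300,000 US gal × 3.785 L/gal = 1,135,500 L.
(a) Chlorine deficit: 3.4 − 2.3 = 1.1 ppm = 1.1 mg/L as Cl₂.
(a) Cl₂ equivalent needed: 1.1 mg/L × 1,135,500 L = 1,249,000 mg = 1249 g.
(a) Product at 61.5% available chlorine: 1249 / 0.615 = 2031 g.

(b) Volume: 1740 m³ = 1,740,000 L.
(b) CYA to add: (36 − 13) = 23 mg/L × 1,740,000 L = 40,020 g cyanuric acid.
(b) At 98% purity: 40,020 / 0.98 = 40,840 g product.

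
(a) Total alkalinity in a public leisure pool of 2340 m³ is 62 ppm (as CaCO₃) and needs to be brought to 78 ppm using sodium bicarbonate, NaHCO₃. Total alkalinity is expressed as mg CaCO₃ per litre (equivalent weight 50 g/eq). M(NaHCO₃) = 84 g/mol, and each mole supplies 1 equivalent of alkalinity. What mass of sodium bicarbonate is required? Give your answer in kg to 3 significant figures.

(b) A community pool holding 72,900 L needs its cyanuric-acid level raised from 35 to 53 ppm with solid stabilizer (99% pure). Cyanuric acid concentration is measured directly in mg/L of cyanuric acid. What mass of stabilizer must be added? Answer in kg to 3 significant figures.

(a) Volume: 2340 m³ = 2,340,000 L.
(a) Alkalinity to add: (78 − 62) = 16 mg/L as CaCO₃ × 2,340,000 L = 37,440 g as CaCO₃.
(a) Equivalents: 37,440 g ÷ 50 g/eq = 748.8 eq.
(a) NaHCO₃ supplies 1 eq per mole → 748.8 mol.
(a) Mass: 748.8 mol × 84 g/mol = 62,900 g.

(b) CYA to add: (53 − 35) = 18 mg/L × 72,900 L = 1312 g cyanuric acid.
(b) At 99% purity: 1312 / 0.99 = 1325 g product.

(a) 62.9 kg; (b) 1.33 kg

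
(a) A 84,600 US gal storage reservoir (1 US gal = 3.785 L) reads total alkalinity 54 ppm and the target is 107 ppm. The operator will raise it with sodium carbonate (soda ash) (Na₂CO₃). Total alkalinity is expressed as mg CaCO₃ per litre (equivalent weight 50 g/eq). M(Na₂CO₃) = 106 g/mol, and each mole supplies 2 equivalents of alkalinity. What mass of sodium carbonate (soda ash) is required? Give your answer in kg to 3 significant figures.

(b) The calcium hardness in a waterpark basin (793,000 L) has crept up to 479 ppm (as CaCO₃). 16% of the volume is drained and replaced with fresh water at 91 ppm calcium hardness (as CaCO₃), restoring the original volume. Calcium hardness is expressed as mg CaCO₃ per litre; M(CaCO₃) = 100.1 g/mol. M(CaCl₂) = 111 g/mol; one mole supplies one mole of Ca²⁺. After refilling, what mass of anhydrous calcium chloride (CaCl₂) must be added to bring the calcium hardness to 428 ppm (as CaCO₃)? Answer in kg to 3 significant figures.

(a) 18.0 kg; (b) 9.74 kg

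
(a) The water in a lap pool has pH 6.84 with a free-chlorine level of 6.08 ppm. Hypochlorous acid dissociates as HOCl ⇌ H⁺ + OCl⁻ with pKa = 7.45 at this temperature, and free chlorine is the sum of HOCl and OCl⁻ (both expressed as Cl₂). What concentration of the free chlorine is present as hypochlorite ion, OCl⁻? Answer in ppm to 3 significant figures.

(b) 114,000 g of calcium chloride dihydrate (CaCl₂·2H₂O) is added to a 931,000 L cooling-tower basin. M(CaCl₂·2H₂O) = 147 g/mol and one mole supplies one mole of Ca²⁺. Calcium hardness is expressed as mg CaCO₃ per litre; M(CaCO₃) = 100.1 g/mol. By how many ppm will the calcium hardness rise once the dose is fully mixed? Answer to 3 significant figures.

(a) [OCl⁻]/[HOCl] = 10^(pH − pKa) = 10^(6.84 − 7.45) = 10^-0.61 = 0.2455.
(a) Fraction as HOCl = 1 / (1 + 0.2455) = 0.8029.
(a) OCl⁻ = (1 − 0.8029) × 6.08 ppm = 1.198 ppm.

(b) Moles of Ca²⁺: 114,000 g ÷ 147 g/mol = 775.5 mol.
(b) As CaCO₃: 775.5 mol × 100.1 g/mol = 77,630 g.
(b) Rise: 77,630 g / 931,000 L × 1000 = 83.38 mg/L.

(a) 1.20 ppm; (b) 83.4 ppm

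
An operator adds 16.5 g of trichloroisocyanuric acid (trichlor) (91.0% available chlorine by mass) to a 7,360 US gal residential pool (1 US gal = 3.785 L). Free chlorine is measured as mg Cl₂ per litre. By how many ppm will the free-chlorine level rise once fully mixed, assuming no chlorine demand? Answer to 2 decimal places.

0.54 ppm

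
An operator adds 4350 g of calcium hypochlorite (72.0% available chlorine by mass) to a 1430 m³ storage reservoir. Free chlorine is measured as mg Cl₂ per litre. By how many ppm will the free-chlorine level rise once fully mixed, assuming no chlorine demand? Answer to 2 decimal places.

2.19 ppm

Volume: 1430 m³ = 1,430,000 L.
Available chlorine delivered: 4350 g × 0.72 = 3132 g as Cl₂.
Concentration rise: 3132 g / 1,430,000 L = 2.19 mg/L = 2.19 ppm.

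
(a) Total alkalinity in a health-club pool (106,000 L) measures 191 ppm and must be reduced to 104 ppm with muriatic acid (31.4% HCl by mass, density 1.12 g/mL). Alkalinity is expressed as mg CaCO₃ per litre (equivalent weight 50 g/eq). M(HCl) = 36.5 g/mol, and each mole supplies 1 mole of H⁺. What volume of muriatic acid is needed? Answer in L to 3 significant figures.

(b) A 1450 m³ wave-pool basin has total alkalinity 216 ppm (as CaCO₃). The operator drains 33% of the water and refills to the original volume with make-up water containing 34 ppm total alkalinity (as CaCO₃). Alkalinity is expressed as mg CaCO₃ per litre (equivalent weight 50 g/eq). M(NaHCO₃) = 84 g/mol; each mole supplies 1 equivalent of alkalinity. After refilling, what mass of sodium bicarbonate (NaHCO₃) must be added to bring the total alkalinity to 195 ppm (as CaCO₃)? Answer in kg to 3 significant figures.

(a) 19.1 L; (b) 95.2 kg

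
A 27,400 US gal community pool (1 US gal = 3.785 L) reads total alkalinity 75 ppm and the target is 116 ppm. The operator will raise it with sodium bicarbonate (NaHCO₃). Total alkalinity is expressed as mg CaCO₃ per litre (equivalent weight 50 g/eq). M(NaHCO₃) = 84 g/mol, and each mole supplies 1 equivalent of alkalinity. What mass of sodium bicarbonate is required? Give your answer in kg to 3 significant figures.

7.14 kg

Volume: 27,400 US gal × 3.785 L/gal = 103,709 L.
Alkalinity to add: (116 − 75) = 41 mg/L as CaCO₃ × 103,709 L = 4252 g as CaCO₃.
Equivalents: 4252 g ÷ 50 g/eq = 85.04 eq.
NaHCO₃ supplies 1 eq per mole → 85.04 mol.
Mass: 85.04 mol × 84 g/mol = 7143 g.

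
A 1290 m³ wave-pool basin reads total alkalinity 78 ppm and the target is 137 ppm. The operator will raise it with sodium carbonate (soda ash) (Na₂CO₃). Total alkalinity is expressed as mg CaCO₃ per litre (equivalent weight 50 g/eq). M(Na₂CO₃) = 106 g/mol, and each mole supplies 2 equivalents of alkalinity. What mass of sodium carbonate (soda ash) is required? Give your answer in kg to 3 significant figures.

80.7 kg

Volume: 1290 m³ = 1,290,000 L.
Alkalinity to add: (137 − 78) = 59 mg/L as CaCO₃ × 1,290,000 L = 76,110 g as CaCO₃.
Equivalents: 76,110 g ÷ 50 g/eq = 1522 eq.
Each mole of Na₂CO₃ supplies 2 eq, so 1522 / 2 = 761.1 mol.
Mass: 761.1 mol × 106 g/mol = 80,680 g.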